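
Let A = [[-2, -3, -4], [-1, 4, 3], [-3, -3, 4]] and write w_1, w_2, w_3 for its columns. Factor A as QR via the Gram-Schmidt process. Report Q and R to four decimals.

Q = [[-0.5345, -0.2837, -0.7961], [-0.2673, 0.9504, -0.1592], [-0.8018, -0.1277, 0.5838]], R = [[3.7417, 2.9399, -1.8708], [0.0000, 5.0356, 3.4753], [0.0000, 0.0000, 5.0421]]

e_1 = w_1/‖w_1‖ = (-2, -1, -3)/3.7417 = (-0.5345, -0.2673, -0.8018).
r_{12} = e_1·w_2 = 2.9399.
u_2 = w_2 − 2.9399·e_1 = (-1.4286, 4.7857, -0.6429).
‖u_2‖ = 5.0356, so e_2 = (-0.2837, 0.9504, -0.1277).
r_{13} = e_1·w_3 = -1.8708; r_{23} = e_2·w_3 = 3.4753.
u_3 = w_3 + 1.8708·e_1 − 3.4753·e_2 = (-4.0141, -0.8028, 2.9437).
‖u_3‖ = 5.0421, so e_3 = (-0.7961, -0.1592, 0.5838).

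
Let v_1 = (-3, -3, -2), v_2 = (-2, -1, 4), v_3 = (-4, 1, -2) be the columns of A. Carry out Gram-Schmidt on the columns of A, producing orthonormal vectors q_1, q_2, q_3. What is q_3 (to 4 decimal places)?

q_3 = (-0.6520, 0.7452, -0.1397)

v_1 = (-3, -3, -2); ‖v_1‖ = 4.6904, so q_1 = (-0.6396, -0.6396, -0.4264).
q_1·v_2 = (-0.6396)·(-2) + (-0.6396)·(-1) + (-0.4264)·4 = 0.2132.
u_2 = v_2 − 0.2132·q_1 = (-1.8636, -0.8636, 4.0909).
‖u_2‖ = 4.5776, so q_2 = (-0.4071, -0.1887, 0.8937).
q_1·v_3 = (-0.6396)·(-4) + (-0.6396)·1 + (-0.4264)·(-2) = 2.7716; q_2·v_3 = (-0.4071)·(-4) + (-0.1887)·1 + 0.8937·(-2) = -0.3475.
u_3 = v_3 − 2.7716·q_1 + 0.3475·q_2 = (-2.3688, 2.7072, -0.5076).
‖u_3‖ = 3.6328, so q_3 = (-0.6520, 0.7452, -0.1397).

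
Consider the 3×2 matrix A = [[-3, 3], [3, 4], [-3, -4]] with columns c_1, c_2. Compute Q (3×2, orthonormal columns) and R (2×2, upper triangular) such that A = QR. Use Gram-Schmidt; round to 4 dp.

e_1 = c_1/‖c_1‖ = (-3, 3, -3)/5.1962 = (-0.5774, 0.5774, -0.5774).
r_{12} = e_1·c_2 = 2.8868.
u_2 = c_2 − 2.8868·e_1 = (4.6667, 2.3333, -2.3333).
‖u_2‖ = 5.7155, so e_2 = (0.8165, 0.4082, -0.4082).

Q = [[-0.5774, 0.8165], [0.5774, 0.4082], [-0.5774, -0.4082]], R = [[5.1962, 2.8868], [0.0000, 5.7155]]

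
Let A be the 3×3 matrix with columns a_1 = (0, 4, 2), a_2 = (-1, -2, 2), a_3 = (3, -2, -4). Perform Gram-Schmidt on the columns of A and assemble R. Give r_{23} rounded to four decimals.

q_1 = a_1/‖a_1‖ = (0, 4, 2)/4.4721 = (0.0000, 0.8944, 0.4472).
r_{12} = q_1·a_2 = -0.8944.
u_2 = a_2 + 0.8944·q_1 = (-1.0000, -1.2000, 2.4000).
‖u_2‖ = 2.8636, so q_2 = (-0.3492, -0.4191, 0.8381).
r_{23} = q_2·a_3 = -3.5620.

r_{23} = -3.5620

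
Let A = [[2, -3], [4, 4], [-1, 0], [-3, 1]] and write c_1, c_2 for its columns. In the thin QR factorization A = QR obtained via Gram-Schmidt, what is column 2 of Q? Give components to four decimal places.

e_2 = (-0.7023, 0.6213, 0.0473, 0.3444)

e_1 = c_1/‖c_1‖ = (2, 4, -1, -3)/5.4772 = (0.3651, 0.7303, -0.1826, -0.5477).
r_{12} = e_1·c_2 = 1.2780.
u_2 = c_2 − 1.2780·e_1 = (-3.4667, 3.0667, 0.2333, 1.7000).
‖u_2‖ = 4.9363, so e_2 = (-0.7023, 0.6213, 0.0473, 0.3444).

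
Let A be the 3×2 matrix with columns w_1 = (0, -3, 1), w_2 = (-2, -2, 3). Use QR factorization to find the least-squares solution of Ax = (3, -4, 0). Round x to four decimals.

e_1 = w_1/‖w_1‖ = (0, -3, 1)/3.1623 = (0.0000, -0.9487, 0.3162).
r_{12} = e_1·w_2 = 2.8460.
u_2 = w_2 − 2.8460·e_1 = (-2.0000, 0.7000, 2.1000).
‖u_2‖ = 2.9833, so e_2 = (-0.6704, 0.2346, 0.7039).
Qᵀb = (3.7947, -2.9498).
Back-substitute: x_2 = -2.9498/2.9833 = -0.9888.
x_1 = (3.7947 − 2.8460·(-0.9888))/3.1623 = 2.0899.

x = (2.0899, -0.9888)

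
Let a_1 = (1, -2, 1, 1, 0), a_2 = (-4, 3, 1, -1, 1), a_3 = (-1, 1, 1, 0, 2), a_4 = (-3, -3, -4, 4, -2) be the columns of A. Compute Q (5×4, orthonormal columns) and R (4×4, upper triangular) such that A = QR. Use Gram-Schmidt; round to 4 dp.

e_1 = a_1/‖a_1‖ = (1, -2, 1, 1, 0)/2.6458 = (0.3780, -0.7559, 0.3780, 0.3780, 0.0000).
r_{12} = e_1·a_2 = -3.7796.
u_2 = a_2 + 3.7796·e_1 = (-2.5714, 0.1429, 2.4286, 0.4286, 1.0000).
‖u_2‖ = 3.7033, so e_2 = (-0.6944, 0.0386, 0.6558, 0.1157, 0.2700).
r_{13} = e_1·a_3 = -0.7559; r_{23} = e_2·a_3 = 1.9288.
u_3 = a_3 + 0.7559·e_1 − 1.9288·e_2 = (0.6250, 0.3542, 0.0208, 0.0625, 1.4792).
‖u_3‖ = 1.6457, so e_3 = (0.3798, 0.2152, 0.0127, 0.0380, 0.8988).
r_{14} = e_1·a_4 = 1.1339; r_{24} = e_2·a_4 = -0.7329; r_{34} = e_3·a_4 = -3.4813.
u_4 = a_4 − 1.1339·e_1 + 0.7329·e_2 + 3.4813·e_3 = (-2.6154, -1.3654, -3.9038, 3.7885, 1.3269).
‖u_4‖ = 6.3291, so e_4 = (-0.4132, -0.2157, -0.6168, 0.5986, 0.2097).

Q = [[0.3780, -0.6944, 0.3798, -0.4132], [-0.7559, 0.0386, 0.2152, -0.2157], [0.3780, 0.6558, 0.0127, -0.6168], [0.3780, 0.1157, 0.0380, 0.5986], [0.0000, 0.2700, 0.8988, 0.2097]], R = [[2.6458, -3.7796, -0.7559, 1.1339], [0.0000, 3.7033, 1.9288, -0.7329], [0.0000, 0.0000, 1.6457, -3.4813], [0.0000, 0.0000, 0.0000, 6.3291]]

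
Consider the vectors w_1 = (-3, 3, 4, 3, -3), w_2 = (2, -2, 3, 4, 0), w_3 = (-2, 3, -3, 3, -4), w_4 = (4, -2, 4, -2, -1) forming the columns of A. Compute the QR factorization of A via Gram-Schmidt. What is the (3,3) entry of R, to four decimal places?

q_1 = w_1/‖w_1‖ = (-3, 3, 4, 3, -3)/7.2111 = (-0.4160, 0.4160, 0.5547, 0.4160, -0.4160).
r_{12} = q_1·w_2 = 1.6641.
u_2 = w_2 − 1.6641·q_1 = (2.6923, -2.6923, 2.0769, 3.3077, 0.6923).
‖u_2‖ = 5.4983, so q_2 = (0.4897, -0.4897, 0.3777, 0.6016, 0.1259).
r_{13} = q_1·w_3 = 3.3282; r_{23} = q_2·w_3 = -2.2804.
u_3 = w_3 − 3.3282·q_1 + 2.2804·q_2 = (0.5013, 0.4987, -3.9847, 2.9873, -2.3282).
r_{33} = ‖u_3‖ = 5.5428.

r_{33} = 5.5428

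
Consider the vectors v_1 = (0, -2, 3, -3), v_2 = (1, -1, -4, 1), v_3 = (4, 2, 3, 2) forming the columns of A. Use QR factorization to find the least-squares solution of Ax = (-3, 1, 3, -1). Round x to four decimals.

x = (-0.3294, -1.2947, -0.4148)

v_1 = (0, -2, 3, -3); ‖v_1‖ = 4.6904, so q_1 = (0.0000, -0.4264, 0.6396, -0.6396).
q_1·v_2 = 0.0000·1 + (-0.4264)·(-1) + 0.6396·(-4) + (-0.6396)·1 = -2.7716.
u_2 = v_2 + 2.7716·q_1 = (1.0000, -2.1818, -2.2273, -0.7727).
‖u_2‖ = 3.3643, so q_2 = (0.2972, -0.6485, -0.6620, -0.2297).
q_1·v_3 = 0.0000·4 + (-0.4264)·2 + 0.6396·3 + (-0.6396)·2 = -0.2132; q_2·v_3 = 0.2972·4 + (-0.6485)·2 + (-0.6620)·3 + (-0.2297)·2 = -2.5536.
u_3 = v_3 + 0.2132·q_1 + 2.5536·q_2 = (4.7590, 0.2530, 1.4458, 1.2771).
‖u_3‖ = 5.1414, so q_3 = (0.9256, 0.0492, 0.2812, 0.2484).
Qᵀb = (2.1320, -3.2967, -2.1325).
Back-substitute: x_3 = -2.1325/5.1414 = -0.4148.
x_2 = (-3.2967 + 2.5536·(-0.4148))/3.3643 = -1.2947.
x_1 = (2.1320 + 2.7716·(-1.2947) + 0.2132·(-0.4148))/4.6904 = -0.3294.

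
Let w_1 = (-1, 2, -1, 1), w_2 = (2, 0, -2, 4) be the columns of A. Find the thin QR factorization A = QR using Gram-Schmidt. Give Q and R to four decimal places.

e_1 = w_1/‖w_1‖ = (-1, 2, -1, 1)/2.6458 = (-0.3780, 0.7559, -0.3780, 0.3780).
r_{12} = e_1·w_2 = 1.5119.
u_2 = w_2 − 1.5119·e_1 = (2.5714, -1.1429, -1.4286, 3.4286).
‖u_2‖ = 4.6599, so e_2 = (0.5518, -0.2453, -0.3066, 0.7358).

Q = [[-0.3780, 0.5518], [0.7559, -0.2453], [-0.3780, -0.3066], [0.3780, 0.7358]], R = [[2.6458, 1.5119], [0.0000, 4.6599]]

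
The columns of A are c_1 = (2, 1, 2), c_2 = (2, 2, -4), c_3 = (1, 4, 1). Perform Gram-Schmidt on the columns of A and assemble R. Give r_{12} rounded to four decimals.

c_1 = (2, 1, 2); ‖c_1‖ = 3.0000, so e_1 = (0.6667, 0.3333, 0.6667).
r_{12} = e_1·c_2 = -0.6667.

r_{12} = -0.6667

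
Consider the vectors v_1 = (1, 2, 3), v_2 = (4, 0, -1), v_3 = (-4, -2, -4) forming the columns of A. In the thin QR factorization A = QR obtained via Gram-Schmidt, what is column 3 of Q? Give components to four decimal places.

q_1 = v_1/‖v_1‖ = (1, 2, 3)/3.7417 = (0.2673, 0.5345, 0.8018).
r_{12} = q_1·v_2 = 0.2673.
u_2 = v_2 − 0.2673·q_1 = (3.9286, -0.1429, -1.2143).
‖u_2‖ = 4.1144, so q_2 = (0.9548, -0.0347, -0.2951).
r_{13} = q_1·v_3 = -5.3452; r_{23} = q_2·v_3 = -2.5694.
u_3 = v_3 + 5.3452·q_1 + 2.5694·q_2 = (-0.1181, 0.7679, -0.4726).
‖u_3‖ = 0.9094, so q_3 = (-0.1299, 0.8444, -0.5197).

q_3 = (-0.1299, 0.8444, -0.5197)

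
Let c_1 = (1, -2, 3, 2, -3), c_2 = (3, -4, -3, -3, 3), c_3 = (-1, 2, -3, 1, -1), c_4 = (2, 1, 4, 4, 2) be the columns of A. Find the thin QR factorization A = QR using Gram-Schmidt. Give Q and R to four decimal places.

c_1 = (1, -2, 3, 2, -3); ‖c_1‖ = 5.1962, so q_1 = (0.1925, -0.3849, 0.5774, 0.3849, -0.5774).
q_1·c_2 = 0.1925·3 + (-0.3849)·(-4) + 0.5774·(-3) + 0.3849·(-3) + (-0.5774)·3 = -2.5019.
u_2 = c_2 + 2.5019·q_1 = (3.4815, -4.9630, -1.5556, -2.0370, 1.5556).
‖u_2‖ = 6.7632, so q_2 = (0.5148, -0.7338, -0.2300, -0.3012, 0.2300).
q_1·c_3 = 0.1925·(-1) + (-0.3849)·2 + 0.5774·(-3) + 0.3849·1 + (-0.5774)·(-1) = -1.7321; q_2·c_3 = 0.5148·(-1) + (-0.7338)·2 + (-0.2300)·(-3) + (-0.3012)·1 + 0.2300·(-1) = -1.8236.
u_3 = c_3 + 1.7321·q_1 + 1.8236·q_2 = (0.2721, -0.0049, -2.4194, 1.1174, -1.5806).
‖u_3‖ = 3.1104, so q_3 = (0.0875, -0.0016, -0.7779, 0.3593, -0.5082).
q_1·c_4 = 0.1925·2 + (-0.3849)·1 + 0.5774·4 + 0.3849·4 + (-0.5774)·2 = 2.6943; q_2·c_4 = 0.5148·2 + (-0.7338)·1 + (-0.2300)·4 + (-0.3012)·4 + 0.2300·2 = -1.3691; q_3·c_4 = 0.0875·2 + (-0.0016)·1 + (-0.7779)·4 + 0.3593·4 + (-0.5082)·2 = -2.5174.
u_4 = c_4 − 2.6943·q_1 + 1.3691·q_2 + 2.5174·q_3 = (2.4064, 1.0285, 0.1714, 3.4550, 2.5912).
‖u_4‖ = 5.0527, so q_4 = (0.4763, 0.2035, 0.0339, 0.6838, 0.5128).

Q = [[0.1925, 0.5148, 0.0875, 0.4763], [-0.3849, -0.7338, -0.0016, 0.2035], [0.5774, -0.2300, -0.7779, 0.0339], [0.3849, -0.3012, 0.3593, 0.6838], [-0.5774, 0.2300, -0.5082, 0.5128]], R = [[5.1962, -2.5019, -1.7321, 2.6943], [0.0000, 6.7632, -1.8236, -1.3691], [0.0000, 0.0000, 3.1104, -2.5174], [0.0000, 0.0000, 0.0000, 5.0527]]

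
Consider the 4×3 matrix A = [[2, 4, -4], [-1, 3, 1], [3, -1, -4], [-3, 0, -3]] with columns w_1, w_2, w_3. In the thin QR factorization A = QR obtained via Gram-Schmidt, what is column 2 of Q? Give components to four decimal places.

w_1 = (2, -1, 3, -3); ‖w_1‖ = 4.7958, so q_1 = (0.4170, -0.2085, 0.6255, -0.6255).
q_1·w_2 = 0.4170·4 + (-0.2085)·3 + 0.6255·(-1) + (-0.6255)·0 = 0.4170.
u_2 = w_2 − 0.4170·q_1 = (3.8261, 3.0870, -1.2609, 0.2609).
‖u_2‖ = 5.0819, so q_2 = (0.7529, 0.6074, -0.2481, 0.0513).

q_2 = (0.7529, 0.6074, -0.2481, 0.0513)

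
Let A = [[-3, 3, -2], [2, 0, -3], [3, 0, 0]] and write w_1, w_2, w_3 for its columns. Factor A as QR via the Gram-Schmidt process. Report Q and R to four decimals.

q_1 = w_1/‖w_1‖ = (-3, 2, 3)/4.6904 = (-0.6396, 0.4264, 0.6396).
r_{12} = q_1·w_2 = -1.9188.
u_2 = w_2 + 1.9188·q_1 = (1.7727, 0.8182, 1.2273).
‖u_2‖ = 2.3061, so q_2 = (0.7687, 0.3548, 0.5322).
r_{13} = q_1·w_3 = 0.0000; r_{23} = q_2·w_3 = -2.6018.
u_3 = w_3 − 0.0000·q_1 + 2.6018·q_2 = (0.0000, -2.0769, 1.3846).
‖u_3‖ = 2.4962, so q_3 = (0.0000, -0.8321, 0.5547).

Q = [[-0.6396, 0.7687, 0.0000], [0.4264, 0.3548, -0.8321], [0.6396, 0.5322, 0.5547]], R = [[4.6904, -1.9188, 0.0000], [0.0000, 2.3061, -2.6018], [0.0000, 0.0000, 2.4962]]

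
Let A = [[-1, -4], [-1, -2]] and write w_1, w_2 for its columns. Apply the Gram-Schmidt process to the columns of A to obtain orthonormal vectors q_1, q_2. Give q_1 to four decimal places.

q_1 = (-0.7071, -0.7071)

q_1 = w_1/‖w_1‖ = (-1, -1)/1.4142 = (-0.7071, -0.7071).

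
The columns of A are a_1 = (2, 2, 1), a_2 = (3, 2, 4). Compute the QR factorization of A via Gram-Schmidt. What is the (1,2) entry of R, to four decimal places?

a_1 = (2, 2, 1); ‖a_1‖ = 3.0000, so q_1 = (0.6667, 0.6667, 0.3333).
r_{12} = q_1·a_2 = 4.6667.

r_{12} = 4.6667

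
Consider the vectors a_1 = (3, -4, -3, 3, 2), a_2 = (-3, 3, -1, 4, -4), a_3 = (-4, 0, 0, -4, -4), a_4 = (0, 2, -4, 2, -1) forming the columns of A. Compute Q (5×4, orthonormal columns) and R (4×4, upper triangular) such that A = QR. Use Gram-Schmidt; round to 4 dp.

Q = [[0.4376, -0.3078, -0.3615, 0.1806], [-0.5835, 0.2643, -0.5519, 0.5311], [-0.4376, -0.2767, -0.3804, -0.7532], [0.4376, 0.7151, -0.4338, -0.3159], [0.2917, -0.4975, -0.4815, 0.1352]], R = [[6.8557, -2.0421, -4.6677, 1.1669], [0.0000, 6.8432, 0.3607, 3.5631], [0.0000, 0.0000, 5.1071, 0.0317], [0.0000, 0.0000, 0.0000, 3.3078]]

a_1 = (3, -4, -3, 3, 2); ‖a_1‖ = 6.8557, so q_1 = (0.4376, -0.5835, -0.4376, 0.4376, 0.2917).
q_1·a_2 = 0.4376·(-3) + (-0.5835)·3 + (-0.4376)·(-1) + 0.4376·4 + 0.2917·(-4) = -2.0421.
u_2 = a_2 + 2.0421·q_1 = (-2.1064, 1.8085, -1.8936, 4.8936, -3.4043).
‖u_2‖ = 6.8432, so q_2 = (-0.3078, 0.2643, -0.2767, 0.7151, -0.4975).
q_1·a_3 = 0.4376·(-4) + (-0.5835)·0 + (-0.4376)·0 + 0.4376·(-4) + 0.2917·(-4) = -4.6677; q_2·a_3 = (-0.3078)·(-4) + 0.2643·0 + (-0.2767)·0 + 0.7151·(-4) + (-0.4975)·(-4) = 0.3607.
u_3 = a_3 + 4.6677·q_1 − 0.3607·q_2 = (-1.8464, -2.8187, -1.9428, -2.2154, -2.4589).
‖u_3‖ = 5.1071, so q_3 = (-0.3615, -0.5519, -0.3804, -0.4338, -0.4815).
q_1·a_4 = 0.4376·0 + (-0.5835)·2 + (-0.4376)·(-4) + 0.4376·2 + 0.2917·(-1) = 1.1669; q_2·a_4 = (-0.3078)·0 + 0.2643·2 + (-0.2767)·(-4) + 0.7151·2 + (-0.4975)·(-1) = 3.5631; q_3·a_4 = (-0.3615)·0 + (-0.5519)·2 + (-0.3804)·(-4) + (-0.4338)·2 + (-0.4815)·(-1) = 0.0317.
u_4 = a_4 − 1.1669·q_1 − 3.5631·q_2 − 0.0317·q_3 = (0.5975, 1.7567, -2.4914, -1.0449, 0.4473).
‖u_4‖ = 3.3078, so q_4 = (0.1806, 0.5311, -0.7532, -0.3159, 0.1352).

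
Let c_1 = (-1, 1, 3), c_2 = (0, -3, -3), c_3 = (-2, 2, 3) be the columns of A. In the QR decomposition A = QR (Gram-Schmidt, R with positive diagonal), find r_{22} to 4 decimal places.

c_1 = (-1, 1, 3); ‖c_1‖ = 3.3166, so q_1 = (-0.3015, 0.3015, 0.9045).
q_1·c_2 = (-0.3015)·0 + 0.3015·(-3) + 0.9045·(-3) = -3.6181.
u_2 = c_2 + 3.6181·q_1 = (-1.0909, -1.9091, 0.2727).
r_{22} = ‖u_2‖ = 2.2156.

r_{22} = 2.2156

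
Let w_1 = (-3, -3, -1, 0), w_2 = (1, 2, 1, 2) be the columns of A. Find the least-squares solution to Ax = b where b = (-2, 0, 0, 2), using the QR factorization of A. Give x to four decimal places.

w_1 = (-3, -3, -1, 0); ‖w_1‖ = 4.3589, so e_1 = (-0.6882, -0.6882, -0.2294, 0.0000).
e_1·w_2 = (-0.6882)·1 + (-0.6882)·2 + (-0.2294)·1 + 0.0000·2 = -2.2942.
u_2 = w_2 + 2.2942·e_1 = (-0.5789, 0.4211, 0.4737, 2.0000).
‖u_2‖ = 2.1764, so e_2 = (-0.2660, 0.1935, 0.2176, 0.9189).
Qᵀb = (1.3765, 2.3699).
Back-substitute: x_2 = 2.3699/2.1764 = 1.0889.
x_1 = (1.3765 + 2.2942·1.0889)/4.3589 = 0.8889.

x = (0.8889, 1.0889)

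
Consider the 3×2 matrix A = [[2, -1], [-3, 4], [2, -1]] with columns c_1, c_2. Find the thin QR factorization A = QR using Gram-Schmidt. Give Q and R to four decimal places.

q_1 = c_1/‖c_1‖ = (2, -3, 2)/4.1231 = (0.4851, -0.7276, 0.4851).
r_{12} = q_1·c_2 = -3.8806.
u_2 = c_2 + 3.8806·q_1 = (0.8824, 1.1765, 0.8824).
‖u_2‖ = 1.7150, so q_2 = (0.5145, 0.6860, 0.5145).

Q = [[0.4851, 0.5145], [-0.7276, 0.6860], [0.4851, 0.5145]], R = [[4.1231, -3.8806], [0.0000, 1.7150]]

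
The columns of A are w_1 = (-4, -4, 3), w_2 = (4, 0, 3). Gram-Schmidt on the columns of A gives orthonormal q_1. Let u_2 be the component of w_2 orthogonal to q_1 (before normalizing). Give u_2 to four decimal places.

u_2 = (3.3171, -0.6829, 3.5122)

w_1 = (-4, -4, 3); ‖w_1‖ = 6.4031, so q_1 = (-0.6247, -0.6247, 0.4685).
q_1·w_2 = (-0.6247)·4 + (-0.6247)·0 + 0.4685·3 = -1.0932.
u_2 = w_2 + 1.0932·q_1 = (3.3171, -0.6829, 3.5122).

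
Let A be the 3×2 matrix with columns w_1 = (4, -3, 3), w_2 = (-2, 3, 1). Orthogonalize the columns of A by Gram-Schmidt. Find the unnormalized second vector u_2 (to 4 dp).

w_1 = (4, -3, 3); ‖w_1‖ = 5.8310, so e_1 = (0.6860, -0.5145, 0.5145).
e_1·w_2 = 0.6860·(-2) + (-0.5145)·3 + 0.5145·1 = -2.4010.
u_2 = w_2 + 2.4010·e_1 = (-0.3529, 1.7647, 2.2353).

u_2 = (-0.3529, 1.7647, 2.2353)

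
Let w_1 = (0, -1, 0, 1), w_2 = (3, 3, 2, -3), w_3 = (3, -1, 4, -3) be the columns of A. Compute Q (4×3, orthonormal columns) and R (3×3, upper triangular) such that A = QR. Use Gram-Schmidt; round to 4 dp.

q_1 = w_1/‖w_1‖ = (0, -1, 0, 1)/1.4142 = (0.0000, -0.7071, 0.0000, 0.7071).
r_{12} = q_1·w_2 = -4.2426.
u_2 = w_2 + 4.2426·q_1 = (3.0000, 0.0000, 2.0000, 0.0000).
‖u_2‖ = 3.6056, so q_2 = (0.8321, 0.0000, 0.5547, 0.0000).
r_{13} = q_1·w_3 = -1.4142; r_{23} = q_2·w_3 = 4.7150.
u_3 = w_3 + 1.4142·q_1 − 4.7150·q_2 = (-0.9231, -2.0000, 1.3846, -2.0000).
‖u_3‖ = 3.2817, so q_3 = (-0.2813, -0.6094, 0.4219, -0.6094).

Q = [[0.0000, 0.8321, -0.2813], [-0.7071, 0.0000, -0.6094], [0.0000, 0.5547, 0.4219], [0.7071, 0.0000, -0.6094]], R = [[1.4142, -4.2426, -1.4142], [0.0000, 3.6056, 4.7150], [0.0000, 0.0000, 3.2817]]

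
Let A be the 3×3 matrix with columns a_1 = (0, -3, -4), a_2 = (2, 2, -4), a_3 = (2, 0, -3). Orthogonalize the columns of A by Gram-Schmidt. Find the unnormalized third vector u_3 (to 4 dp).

u_3 = (0.8800, -0.3520, 0.2640)

a_1 = (0, -3, -4); ‖a_1‖ = 5.0000, so e_1 = (0.0000, -0.6000, -0.8000).
e_1·a_2 = 0.0000·2 + (-0.6000)·2 + (-0.8000)·(-4) = 2.0000.
u_2 = a_2 − 2.0000·e_1 = (2.0000, 3.2000, -2.4000).
‖u_2‖ = 4.4721, so e_2 = (0.4472, 0.7155, -0.5367).
e_1·a_3 = 0.0000·2 + (-0.6000)·0 + (-0.8000)·(-3) = 2.4000; e_2·a_3 = 0.4472·2 + 0.7155·0 + (-0.5367)·(-3) = 2.5044.
u_3 = a_3 − 2.4000·e_1 − 2.5044·e_2 = (0.8800, -0.3520, 0.2640).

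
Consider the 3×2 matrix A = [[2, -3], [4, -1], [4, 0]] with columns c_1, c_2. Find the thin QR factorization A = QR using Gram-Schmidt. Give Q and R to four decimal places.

Q = [[0.3333, -0.9096], [0.6667, 0.0413], [0.6667, 0.4134]], R = [[6.0000, -1.6667], [0.0000, 2.6874]]

e_1 = c_1/‖c_1‖ = (2, 4, 4)/6.0000 = (0.3333, 0.6667, 0.6667).
r_{12} = e_1·c_2 = -1.6667.
u_2 = c_2 + 1.6667·e_1 = (-2.4444, 0.1111, 1.1111).
‖u_2‖ = 2.6874, so e_2 = (-0.9096, 0.0413, 0.4134).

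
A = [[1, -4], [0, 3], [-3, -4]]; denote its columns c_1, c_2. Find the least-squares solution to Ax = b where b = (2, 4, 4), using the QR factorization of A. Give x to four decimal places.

x = (-0.9075, -0.1156)

c_1 = (1, 0, -3); ‖c_1‖ = 3.1623, so e_1 = (0.3162, 0.0000, -0.9487).
e_1·c_2 = 0.3162·(-4) + 0.0000·3 + (-0.9487)·(-4) = 2.5298.
u_2 = c_2 − 2.5298·e_1 = (-4.8000, 3.0000, -1.6000).
‖u_2‖ = 5.8822, so e_2 = (-0.8160, 0.5100, -0.2720).
Qᵀb = (-3.1623, -0.6800).
Back-substitute: x_2 = -0.6800/5.8822 = -0.1156.
x_1 = (-3.1623 − 2.5298·(-0.1156))/3.1623 = -0.9075.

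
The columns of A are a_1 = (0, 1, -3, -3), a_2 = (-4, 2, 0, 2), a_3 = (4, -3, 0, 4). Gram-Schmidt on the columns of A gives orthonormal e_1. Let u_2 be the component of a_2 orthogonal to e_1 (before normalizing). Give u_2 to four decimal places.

a_1 = (0, 1, -3, -3); ‖a_1‖ = 4.3589, so e_1 = (0.0000, 0.2294, -0.6882, -0.6882).
e_1·a_2 = 0.0000·(-4) + 0.2294·2 + (-0.6882)·0 + (-0.6882)·2 = -0.9177.
u_2 = a_2 + 0.9177·e_1 = (-4.0000, 2.2105, -0.6316, 1.3684).

u_2 = (-4.0000, 2.2105, -0.6316, 1.3684)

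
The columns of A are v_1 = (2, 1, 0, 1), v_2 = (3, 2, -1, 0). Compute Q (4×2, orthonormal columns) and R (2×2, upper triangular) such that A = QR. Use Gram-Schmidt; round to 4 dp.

Q = [[0.8165, 0.1826], [0.4082, 0.3651], [0.0000, -0.5477], [0.4082, -0.7303]], R = [[2.4495, 3.2660], [0.0000, 1.8257]]

q_1 = v_1/‖v_1‖ = (2, 1, 0, 1)/2.4495 = (0.8165, 0.4082, 0.0000, 0.4082).
r_{12} = q_1·v_2 = 3.2660.
u_2 = v_2 − 3.2660·q_1 = (0.3333, 0.6667, -1.0000, -1.3333).
‖u_2‖ = 1.8257, so q_2 = (0.1826, 0.3651, -0.5477, -0.7303).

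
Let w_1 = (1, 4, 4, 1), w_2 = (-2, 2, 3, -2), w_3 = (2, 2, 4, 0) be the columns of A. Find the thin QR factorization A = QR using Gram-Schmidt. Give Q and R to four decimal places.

Q = [[0.1715, -0.6731, 0.5878], [0.6860, 0.0321, -0.5210], [0.6860, 0.3045, 0.4737], [0.1715, -0.6731, -0.3983]], R = [[5.8310, 2.7440, 4.4590], [0.0000, 3.6702, -0.0641], [0.0000, 0.0000, 2.0282]]

w_1 = (1, 4, 4, 1); ‖w_1‖ = 5.8310, so e_1 = (0.1715, 0.6860, 0.6860, 0.1715).
e_1·w_2 = 0.1715·(-2) + 0.6860·2 + 0.6860·3 + 0.1715·(-2) = 2.7440.
u_2 = w_2 − 2.7440·e_1 = (-2.4706, 0.1176, 1.1176, -2.4706).
‖u_2‖ = 3.6702, so e_2 = (-0.6731, 0.0321, 0.3045, -0.6731).
e_1·w_3 = 0.1715·2 + 0.6860·2 + 0.6860·4 + 0.1715·0 = 4.4590; e_2·w_3 = (-0.6731)·2 + 0.0321·2 + 0.3045·4 + (-0.6731)·0 = -0.0641.
u_3 = w_3 − 4.4590·e_1 + 0.0641·e_2 = (1.1921, -1.0568, 0.9607, -0.8079).
‖u_3‖ = 2.0282, so e_3 = (0.5878, -0.5210, 0.4737, -0.3983).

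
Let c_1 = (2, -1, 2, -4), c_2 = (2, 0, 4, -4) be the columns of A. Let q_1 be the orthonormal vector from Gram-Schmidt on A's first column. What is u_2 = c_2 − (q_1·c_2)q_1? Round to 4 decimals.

c_1 = (2, -1, 2, -4); ‖c_1‖ = 5.0000, so q_1 = (0.4000, -0.2000, 0.4000, -0.8000).
q_1·c_2 = 0.4000·2 + (-0.2000)·0 + 0.4000·4 + (-0.8000)·(-4) = 5.6000.
u_2 = c_2 − 5.6000·q_1 = (-0.2400, 1.1200, 1.7600, 0.4800).

u_2 = (-0.2400, 1.1200, 1.7600, 0.4800)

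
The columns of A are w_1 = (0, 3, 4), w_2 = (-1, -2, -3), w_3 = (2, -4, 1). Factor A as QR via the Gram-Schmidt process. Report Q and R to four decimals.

Q = [[0.0000, -0.9806, -0.1961], [0.6000, 0.1569, -0.7845], [0.8000, -0.1177, 0.5883]], R = [[5.0000, -3.6000, -1.6000], [0.0000, 1.0198, -2.7064], [0.0000, 0.0000, 3.3340]]

w_1 = (0, 3, 4); ‖w_1‖ = 5.0000, so e_1 = (0.0000, 0.6000, 0.8000).
e_1·w_2 = 0.0000·(-1) + 0.6000·(-2) + 0.8000·(-3) = -3.6000.
u_2 = w_2 + 3.6000·e_1 = (-1.0000, 0.1600, -0.1200).
‖u_2‖ = 1.0198, so e_2 = (-0.9806, 0.1569, -0.1177).
e_1·w_3 = 0.0000·2 + 0.6000·(-4) + 0.8000·1 = -1.6000; e_2·w_3 = (-0.9806)·2 + 0.1569·(-4) + (-0.1177)·1 = -2.7064.
u_3 = w_3 + 1.6000·e_1 + 2.7064·e_2 = (-0.6538, -2.6154, 1.9615).
‖u_3‖ = 3.3340, so e_3 = (-0.1961, -0.7845, 0.5883).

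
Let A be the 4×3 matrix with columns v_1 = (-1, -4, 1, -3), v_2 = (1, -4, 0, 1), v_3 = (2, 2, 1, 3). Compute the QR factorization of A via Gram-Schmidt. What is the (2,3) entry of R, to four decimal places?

q_1 = v_1/‖v_1‖ = (-1, -4, 1, -3)/5.1962 = (-0.1925, -0.7698, 0.1925, -0.5774).
r_{12} = q_1·v_2 = 2.3094.
u_2 = v_2 − 2.3094·q_1 = (1.4444, -2.2222, -0.4444, 2.3333).
‖u_2‖ = 3.5590, so q_2 = (0.4059, -0.6244, -0.1249, 0.6556).
r_{23} = q_2·v_3 = 1.4049.

r_{23} = 1.4049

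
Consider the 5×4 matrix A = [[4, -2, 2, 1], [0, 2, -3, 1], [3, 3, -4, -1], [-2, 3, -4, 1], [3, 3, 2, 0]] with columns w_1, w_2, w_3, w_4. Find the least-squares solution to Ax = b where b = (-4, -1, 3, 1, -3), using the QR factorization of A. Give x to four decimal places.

x = (-0.3294, -0.2300, -0.6560, -1.9963)

e_1 = w_1/‖w_1‖ = (4, 0, 3, -2, 3)/6.1644 = (0.6489, 0.0000, 0.4867, -0.3244, 0.4867).
r_{12} = e_1·w_2 = 0.6489.
u_2 = w_2 − 0.6489·e_1 = (-2.4211, 2.0000, 2.6842, 3.2105, 2.6842).
‖u_2‖ = 5.8804, so e_2 = (-0.4117, 0.3401, 0.4565, 0.5460, 0.4565).
r_{13} = e_1·w_3 = 1.6222; r_{23} = e_2·w_3 = -4.9406.
u_3 = w_3 − 1.6222·e_1 + 4.9406·e_2 = (-1.0868, -1.3196, -2.5342, -0.7763, 3.4658).
‖u_3‖ = 4.6860, so e_3 = (-0.2319, -0.2816, -0.5408, -0.1657, 0.7396).
r_{14} = e_1·w_4 = -0.1622; r_{24} = e_2·w_4 = 0.0179; r_{34} = e_3·w_4 = -0.1384.
u_4 = w_4 + 0.1622·e_1 − 0.0179·e_2 + 0.1384·e_3 = (1.0805, 0.9549, -1.0041, 0.9147, 0.1731).
‖u_4‖ = 1.9885, so e_4 = (0.5434, 0.4802, -0.5049, 0.4600, 0.0871).
Qᵀb = (-2.9200, 1.8527, -2.7976, -3.9698).
Back-substitute: x_4 = -3.9698/1.9885 = -1.9963.
x_3 = (-2.7976 + 0.1384·(-1.9963))/4.6860 = -0.6560.
x_2 = (1.8527 + 4.9406·(-0.6560) − 0.0179·(-1.9963))/5.8804 = -0.2300.
x_1 = (-2.9200 − 0.6489·(-0.2300) − 1.6222·(-0.6560) + 0.1622·(-1.9963))/6.1644 = -0.3294.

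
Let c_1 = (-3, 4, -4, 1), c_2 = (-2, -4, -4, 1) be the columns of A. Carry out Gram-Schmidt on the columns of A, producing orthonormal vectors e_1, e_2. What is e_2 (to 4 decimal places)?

e_2 = (-0.2506, -0.7796, -0.5568, 0.1392)

e_1 = c_1/‖c_1‖ = (-3, 4, -4, 1)/6.4807 = (-0.4629, 0.6172, -0.6172, 0.1543).
r_{12} = e_1·c_2 = 1.0801.
u_2 = c_2 − 1.0801·e_1 = (-1.5000, -4.6667, -3.3333, 0.8333).
‖u_2‖ = 5.9861, so e_2 = (-0.2506, -0.7796, -0.5568, 0.1392).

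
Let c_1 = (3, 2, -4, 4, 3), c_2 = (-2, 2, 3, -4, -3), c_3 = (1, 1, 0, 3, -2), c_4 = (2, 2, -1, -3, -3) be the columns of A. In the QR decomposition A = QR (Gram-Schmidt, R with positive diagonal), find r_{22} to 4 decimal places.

c_1 = (3, 2, -4, 4, 3); ‖c_1‖ = 7.3485, so e_1 = (0.4082, 0.2722, -0.5443, 0.5443, 0.4082).
e_1·c_2 = 0.4082·(-2) + 0.2722·2 + (-0.5443)·3 + 0.5443·(-4) + 0.4082·(-3) = -5.3072.
u_2 = c_2 + 5.3072·e_1 = (0.1667, 3.4444, 0.1111, -1.1111, -0.8333).
r_{22} = ‖u_2‖ = 3.7193.

r_{22} = 3.7193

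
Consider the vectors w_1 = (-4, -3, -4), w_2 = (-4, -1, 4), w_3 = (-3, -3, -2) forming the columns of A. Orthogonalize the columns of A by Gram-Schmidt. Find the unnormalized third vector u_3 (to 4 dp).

w_1 = (-4, -3, -4); ‖w_1‖ = 6.4031, so e_1 = (-0.6247, -0.4685, -0.6247).
e_1·w_2 = (-0.6247)·(-4) + (-0.4685)·(-1) + (-0.6247)·4 = 0.4685.
u_2 = w_2 − 0.4685·e_1 = (-3.7073, -0.7805, 4.2927).
‖u_2‖ = 5.7254, so e_2 = (-0.6475, -0.1363, 0.7498).
e_1·w_3 = (-0.6247)·(-3) + (-0.4685)·(-3) + (-0.6247)·(-2) = 4.5290; e_2·w_3 = (-0.6475)·(-3) + (-0.1363)·(-3) + 0.7498·(-2) = 0.8520.
u_3 = w_3 − 4.5290·e_1 − 0.8520·e_2 = (0.3810, -0.7619, 0.1905).

u_3 = (0.3810, -0.7619, 0.1905)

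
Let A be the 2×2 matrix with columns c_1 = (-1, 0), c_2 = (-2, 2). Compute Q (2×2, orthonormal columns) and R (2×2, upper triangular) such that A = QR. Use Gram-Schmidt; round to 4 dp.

Q = [[-1.0000, 0.0000], [0.0000, 1.0000]], R = [[1.0000, 2.0000], [0.0000, 2.0000]]

c_1 = (-1, 0); ‖c_1‖ = 1.0000, so e_1 = (-1.0000, 0.0000).
e_1·c_2 = (-1.0000)·(-2) + 0.0000·2 = 2.0000.
u_2 = c_2 − 2.0000·e_1 = (0.0000, 2.0000).
‖u_2‖ = 2.0000, so e_2 = (0.0000, 1.0000).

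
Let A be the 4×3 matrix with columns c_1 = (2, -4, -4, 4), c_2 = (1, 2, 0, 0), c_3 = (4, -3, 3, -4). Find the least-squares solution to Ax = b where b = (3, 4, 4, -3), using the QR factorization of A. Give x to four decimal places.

e_1 = c_1/‖c_1‖ = (2, -4, -4, 4)/7.2111 = (0.2774, -0.5547, -0.5547, 0.5547).
r_{12} = e_1·c_2 = -0.8321.
u_2 = c_2 + 0.8321·e_1 = (1.2308, 1.5385, -0.4615, 0.4615).
‖u_2‖ = 2.0755, so e_2 = (0.5930, 0.7412, -0.2224, 0.2224).
r_{13} = e_1·c_3 = -1.1094; r_{23} = e_2·c_3 = -1.4084.
u_3 = c_3 + 1.1094·e_1 + 1.4084·e_2 = (5.1429, -2.5714, 2.0714, -3.0714).
‖u_3‖ = 6.8400, so e_3 = (0.7519, -0.3759, 0.3028, -0.4490).
Qᵀb = (-5.2697, 3.1874, 3.3104).
Back-substitute: x_3 = 3.3104/6.8400 = 0.4840.
x_2 = (3.1874 + 1.4084·0.4840)/2.0755 = 1.8641.
x_1 = (-5.2697 + 0.8321·1.8641 + 1.1094·0.4840)/7.2111 = -0.4412.

x = (-0.4412, 1.8641, 0.4840)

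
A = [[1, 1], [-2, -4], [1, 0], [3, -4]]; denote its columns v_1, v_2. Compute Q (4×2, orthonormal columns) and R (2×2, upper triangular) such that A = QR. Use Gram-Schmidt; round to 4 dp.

Q = [[0.2582, 0.2108], [-0.5164, -0.7730], [0.2582, 0.0351], [0.7746, -0.5973]], R = [[3.8730, -0.7746], [0.0000, 5.6921]]

v_1 = (1, -2, 1, 3); ‖v_1‖ = 3.8730, so e_1 = (0.2582, -0.5164, 0.2582, 0.7746).
e_1·v_2 = 0.2582·1 + (-0.5164)·(-4) + 0.2582·0 + 0.7746·(-4) = -0.7746.
u_2 = v_2 + 0.7746·e_1 = (1.2000, -4.4000, 0.2000, -3.4000).
‖u_2‖ = 5.6921, so e_2 = (0.2108, -0.7730, 0.0351, -0.5973).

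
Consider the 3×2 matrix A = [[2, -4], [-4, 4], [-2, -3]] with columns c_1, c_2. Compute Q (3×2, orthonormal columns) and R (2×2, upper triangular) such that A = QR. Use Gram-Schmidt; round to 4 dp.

c_1 = (2, -4, -2); ‖c_1‖ = 4.8990, so q_1 = (0.4082, -0.8165, -0.4082).
q_1·c_2 = 0.4082·(-4) + (-0.8165)·4 + (-0.4082)·(-3) = -3.6742.
u_2 = c_2 + 3.6742·q_1 = (-2.5000, 1.0000, -4.5000).
‖u_2‖ = 5.2440, so q_2 = (-0.4767, 0.1907, -0.8581).

Q = [[0.4082, -0.4767], [-0.8165, 0.1907], [-0.4082, -0.8581]], R = [[4.8990, -3.6742], [0.0000, 5.2440]]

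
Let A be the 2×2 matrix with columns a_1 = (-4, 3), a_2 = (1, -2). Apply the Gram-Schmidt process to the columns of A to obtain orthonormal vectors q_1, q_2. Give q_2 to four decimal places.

a_1 = (-4, 3); ‖a_1‖ = 5.0000, so q_1 = (-0.8000, 0.6000).
q_1·a_2 = (-0.8000)·1 + 0.6000·(-2) = -2.0000.
u_2 = a_2 + 2.0000·q_1 = (-0.6000, -0.8000).
‖u_2‖ = 1.0000, so q_2 = (-0.6000, -0.8000).

q_2 = (-0.6000, -0.8000)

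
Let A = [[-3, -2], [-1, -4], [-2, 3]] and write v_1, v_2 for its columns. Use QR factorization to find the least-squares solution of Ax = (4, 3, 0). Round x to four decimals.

v_1 = (-3, -1, -2); ‖v_1‖ = 3.7417, so q_1 = (-0.8018, -0.2673, -0.5345).
q_1·v_2 = (-0.8018)·(-2) + (-0.2673)·(-4) + (-0.5345)·3 = 1.0690.
u_2 = v_2 − 1.0690·q_1 = (-1.1429, -3.7143, 3.5714).
‖u_2‖ = 5.2780, so q_2 = (-0.2165, -0.7037, 0.6767).
Qᵀb = (-4.0089, -2.9773).
Back-substitute: x_2 = -2.9773/5.2780 = -0.5641.
x_1 = (-4.0089 − 1.0690·(-0.5641))/3.7417 = -0.9103.

x = (-0.9103, -0.5641)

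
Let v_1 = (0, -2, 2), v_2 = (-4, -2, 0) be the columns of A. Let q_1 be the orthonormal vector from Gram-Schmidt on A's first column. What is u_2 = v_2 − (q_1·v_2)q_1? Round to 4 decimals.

v_1 = (0, -2, 2); ‖v_1‖ = 2.8284, so q_1 = (0.0000, -0.7071, 0.7071).
q_1·v_2 = 0.0000·(-4) + (-0.7071)·(-2) + 0.7071·0 = 1.4142.
u_2 = v_2 − 1.4142·q_1 = (-4.0000, -1.0000, -1.0000).

u_2 = (-4.0000, -1.0000, -1.0000)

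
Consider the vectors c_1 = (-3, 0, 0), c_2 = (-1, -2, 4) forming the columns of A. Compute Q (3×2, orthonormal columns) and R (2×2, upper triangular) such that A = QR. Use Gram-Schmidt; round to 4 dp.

c_1 = (-3, 0, 0); ‖c_1‖ = 3.0000, so e_1 = (-1.0000, 0.0000, 0.0000).
e_1·c_2 = (-1.0000)·(-1) + 0.0000·(-2) + 0.0000·4 = 1.0000.
u_2 = c_2 − 1.0000·e_1 = (0.0000, -2.0000, 4.0000).
‖u_2‖ = 4.4721, so e_2 = (0.0000, -0.4472, 0.8944).

Q = [[-1.0000, 0.0000], [0.0000, -0.4472], [0.0000, 0.8944]], R = [[3.0000, 1.0000], [0.0000, 4.4721]]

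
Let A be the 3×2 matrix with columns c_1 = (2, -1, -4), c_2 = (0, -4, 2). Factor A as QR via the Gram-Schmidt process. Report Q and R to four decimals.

c_1 = (2, -1, -4); ‖c_1‖ = 4.5826, so q_1 = (0.4364, -0.2182, -0.8729).
q_1·c_2 = 0.4364·0 + (-0.2182)·(-4) + (-0.8729)·2 = -0.8729.
u_2 = c_2 + 0.8729·q_1 = (0.3810, -4.1905, 1.2381).
‖u_2‖ = 4.3861, so q_2 = (0.0869, -0.9554, 0.2823).

Q = [[0.4364, 0.0869], [-0.2182, -0.9554], [-0.8729, 0.2823]], R = [[4.5826, -0.8729], [0.0000, 4.3861]]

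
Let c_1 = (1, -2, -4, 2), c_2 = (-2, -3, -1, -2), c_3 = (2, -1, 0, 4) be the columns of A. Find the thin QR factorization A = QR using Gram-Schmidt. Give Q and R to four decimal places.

q_1 = c_1/‖c_1‖ = (1, -2, -4, 2)/5.0000 = (0.2000, -0.4000, -0.8000, 0.4000).
r_{12} = q_1·c_2 = 0.8000.
u_2 = c_2 − 0.8000·q_1 = (-2.1600, -2.6800, -0.3600, -2.3200).
‖u_2‖ = 4.1665, so q_2 = (-0.5184, -0.6432, -0.0864, -0.5568).
r_{13} = q_1·c_3 = 2.4000; r_{23} = q_2·c_3 = -2.6209.
u_3 = c_3 − 2.4000·q_1 + 2.6209·q_2 = (0.1613, -1.7258, 1.6935, 1.5806).
‖u_3‖ = 2.8933, so q_3 = (0.0557, -0.5965, 0.5853, 0.5463).

Q = [[0.2000, -0.5184, 0.0557], [-0.4000, -0.6432, -0.5965], [-0.8000, -0.0864, 0.5853], [0.4000, -0.5568, 0.5463]], R = [[5.0000, 0.8000, 2.4000], [0.0000, 4.1665, -2.6209], [0.0000, 0.0000, 2.8933]]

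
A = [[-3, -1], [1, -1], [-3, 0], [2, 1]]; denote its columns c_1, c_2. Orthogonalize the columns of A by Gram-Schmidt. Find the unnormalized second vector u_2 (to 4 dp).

u_2 = (-0.4783, -1.1739, 0.5217, 0.6522)

c_1 = (-3, 1, -3, 2); ‖c_1‖ = 4.7958, so q_1 = (-0.6255, 0.2085, -0.6255, 0.4170).
q_1·c_2 = (-0.6255)·(-1) + 0.2085·(-1) + (-0.6255)·0 + 0.4170·1 = 0.8341.
u_2 = c_2 − 0.8341·q_1 = (-0.4783, -1.1739, 0.5217, 0.6522).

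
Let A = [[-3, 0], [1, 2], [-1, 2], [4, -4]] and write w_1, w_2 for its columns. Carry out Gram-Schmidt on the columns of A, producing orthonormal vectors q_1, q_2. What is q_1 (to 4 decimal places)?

q_1 = (-0.5774, 0.1925, -0.1925, 0.7698)

w_1 = (-3, 1, -1, 4); ‖w_1‖ = 5.1962, so q_1 = (-0.5774, 0.1925, -0.1925, 0.7698).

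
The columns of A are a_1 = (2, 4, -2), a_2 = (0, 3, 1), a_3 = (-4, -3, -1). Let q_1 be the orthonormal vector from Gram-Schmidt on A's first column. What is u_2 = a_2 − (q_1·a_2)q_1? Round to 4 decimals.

a_1 = (2, 4, -2); ‖a_1‖ = 4.8990, so q_1 = (0.4082, 0.8165, -0.4082).
q_1·a_2 = 0.4082·0 + 0.8165·3 + (-0.4082)·1 = 2.0412.
u_2 = a_2 − 2.0412·q_1 = (-0.8333, 1.3333, 1.8333).

u_2 = (-0.8333, 1.3333, 1.8333)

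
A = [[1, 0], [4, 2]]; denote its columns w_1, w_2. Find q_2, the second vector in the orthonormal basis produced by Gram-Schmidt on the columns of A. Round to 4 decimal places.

w_1 = (1, 4); ‖w_1‖ = 4.1231, so q_1 = (0.2425, 0.9701).
q_1·w_2 = 0.2425·0 + 0.9701·2 = 1.9403.
u_2 = w_2 − 1.9403·q_1 = (-0.4706, 0.1176).
‖u_2‖ = 0.4851, so q_2 = (-0.9701, 0.2425).

q_2 = (-0.9701, 0.2425)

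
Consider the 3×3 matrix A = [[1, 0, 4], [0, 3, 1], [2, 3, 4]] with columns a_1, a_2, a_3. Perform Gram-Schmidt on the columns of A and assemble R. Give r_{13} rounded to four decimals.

a_1 = (1, 0, 2); ‖a_1‖ = 2.2361, so q_1 = (0.4472, 0.0000, 0.8944).
r_{13} = q_1·a_3 = 5.3666.

r_{13} = 5.3666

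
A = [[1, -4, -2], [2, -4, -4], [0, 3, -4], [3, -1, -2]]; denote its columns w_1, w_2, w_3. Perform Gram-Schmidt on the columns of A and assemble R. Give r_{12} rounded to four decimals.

r_{12} = -4.0089

w_1 = (1, 2, 0, 3); ‖w_1‖ = 3.7417, so q_1 = (0.2673, 0.5345, 0.0000, 0.8018).
r_{12} = q_1·w_2 = -4.0089.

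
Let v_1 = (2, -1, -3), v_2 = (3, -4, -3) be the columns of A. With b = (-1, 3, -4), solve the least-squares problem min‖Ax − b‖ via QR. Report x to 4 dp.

x = (2.5652, -1.5217)

v_1 = (2, -1, -3); ‖v_1‖ = 3.7417, so e_1 = (0.5345, -0.2673, -0.8018).
e_1·v_2 = 0.5345·3 + (-0.2673)·(-4) + (-0.8018)·(-3) = 5.0780.
u_2 = v_2 − 5.0780·e_1 = (0.2857, -2.6429, 1.0714).
‖u_2‖ = 2.8661, so e_2 = (0.0997, -0.9221, 0.3738).
Qᵀb = (1.8708, -4.3614).
Back-substitute: x_2 = -4.3614/2.8661 = -1.5217.
x_1 = (1.8708 − 5.0780·(-1.5217))/3.7417 = 2.5652.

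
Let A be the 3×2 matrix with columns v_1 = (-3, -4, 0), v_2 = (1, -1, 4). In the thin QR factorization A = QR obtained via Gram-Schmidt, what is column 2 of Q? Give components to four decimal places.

e_2 = (0.2643, -0.1982, 0.9439)

v_1 = (-3, -4, 0); ‖v_1‖ = 5.0000, so e_1 = (-0.6000, -0.8000, 0.0000).
e_1·v_2 = (-0.6000)·1 + (-0.8000)·(-1) + 0.0000·4 = 0.2000.
u_2 = v_2 − 0.2000·e_1 = (1.1200, -0.8400, 4.0000).
‖u_2‖ = 4.2379, so e_2 = (0.2643, -0.1982, 0.9439).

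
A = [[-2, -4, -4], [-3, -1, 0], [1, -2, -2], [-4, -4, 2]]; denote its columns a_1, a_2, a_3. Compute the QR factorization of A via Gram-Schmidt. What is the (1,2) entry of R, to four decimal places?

r_{12} = 4.5644

q_1 = a_1/‖a_1‖ = (-2, -3, 1, -4)/5.4772 = (-0.3651, -0.5477, 0.1826, -0.7303).
r_{12} = q_1·a_2 = 4.5644.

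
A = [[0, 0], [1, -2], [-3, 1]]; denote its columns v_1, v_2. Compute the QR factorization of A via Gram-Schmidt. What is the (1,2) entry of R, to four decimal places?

r_{12} = -1.5811

v_1 = (0, 1, -3); ‖v_1‖ = 3.1623, so e_1 = (0.0000, 0.3162, -0.9487).
r_{12} = e_1·v_2 = -1.5811.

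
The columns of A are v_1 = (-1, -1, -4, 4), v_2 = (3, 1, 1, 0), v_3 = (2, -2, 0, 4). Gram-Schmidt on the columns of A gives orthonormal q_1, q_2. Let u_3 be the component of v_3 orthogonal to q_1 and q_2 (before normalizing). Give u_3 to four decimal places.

u_3 = (0.1161, -2.1806, 1.8323, 1.3161)

q_1 = v_1/‖v_1‖ = (-1, -1, -4, 4)/5.8310 = (-0.1715, -0.1715, -0.6860, 0.6860).
r_{12} = q_1·v_2 = -1.3720.
u_2 = v_2 + 1.3720·q_1 = (2.7647, 0.7647, 0.0588, 0.9412).
‖u_2‖ = 3.0195, so q_2 = (0.9156, 0.2533, 0.0195, 0.3117).
r_{13} = q_1·v_3 = 2.7440; r_{23} = q_2·v_3 = 2.5715.
u_3 = v_3 − 2.7440·q_1 − 2.5715·q_2 = (0.1161, -2.1806, 1.8323, 1.3161).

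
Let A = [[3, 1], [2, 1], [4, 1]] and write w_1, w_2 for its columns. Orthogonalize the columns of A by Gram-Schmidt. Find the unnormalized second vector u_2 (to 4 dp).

u_2 = (0.0690, 0.3793, -0.2414)

w_1 = (3, 2, 4); ‖w_1‖ = 5.3852, so q_1 = (0.5571, 0.3714, 0.7428).
q_1·w_2 = 0.5571·1 + 0.3714·1 + 0.7428·1 = 1.6713.
u_2 = w_2 − 1.6713·q_1 = (0.0690, 0.3793, -0.2414).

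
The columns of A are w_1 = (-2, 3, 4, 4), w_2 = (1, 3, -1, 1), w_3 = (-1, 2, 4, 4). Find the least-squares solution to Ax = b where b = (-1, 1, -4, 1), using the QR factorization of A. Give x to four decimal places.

x = (1.0265, 0.5810, -1.4315)

e_1 = w_1/‖w_1‖ = (-2, 3, 4, 4)/6.7082 = (-0.2981, 0.4472, 0.5963, 0.5963).
r_{12} = e_1·w_2 = 1.0435.
u_2 = w_2 − 1.0435·e_1 = (1.3111, 2.5333, -1.6222, 0.3778).
‖u_2‖ = 3.3032, so e_2 = (0.3969, 0.7669, -0.4911, 0.1144).
r_{13} = e_1·w_3 = 5.9628; r_{23} = e_2·w_3 = -0.3700.
u_3 = w_3 − 5.9628·e_1 + 0.3700·e_2 = (0.9246, -0.3829, 0.2627, 0.4868).
‖u_3‖ = 1.1435, so e_3 = (0.8086, -0.3348, 0.2298, 0.4257).
Qᵀb = (-1.0435, 2.4488, -1.6368).
Back-substitute: x_3 = -1.6368/1.1435 = -1.4315.
x_2 = (2.4488 + 0.3700·(-1.4315))/3.3032 = 0.5810.
x_1 = (-1.0435 − 1.0435·0.5810 − 5.9628·(-1.4315))/6.7082 = 1.0265.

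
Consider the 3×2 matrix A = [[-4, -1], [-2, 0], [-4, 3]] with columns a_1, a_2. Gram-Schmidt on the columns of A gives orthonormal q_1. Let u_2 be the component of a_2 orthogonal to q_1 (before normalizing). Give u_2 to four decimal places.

q_1 = a_1/‖a_1‖ = (-4, -2, -4)/6.0000 = (-0.6667, -0.3333, -0.6667).
r_{12} = q_1·a_2 = -1.3333.
u_2 = a_2 + 1.3333·q_1 = (-1.8889, -0.4444, 2.1111).

u_2 = (-1.8889, -0.4444, 2.1111)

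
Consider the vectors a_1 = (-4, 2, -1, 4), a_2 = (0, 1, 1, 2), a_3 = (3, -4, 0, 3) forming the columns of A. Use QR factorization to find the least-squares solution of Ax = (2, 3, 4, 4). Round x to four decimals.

x = (-0.6125, 3.4761, -0.1721)

e_1 = a_1/‖a_1‖ = (-4, 2, -1, 4)/6.0828 = (-0.6576, 0.3288, -0.1644, 0.6576).
r_{12} = e_1·a_2 = 1.4796.
u_2 = a_2 − 1.4796·e_1 = (0.9730, 0.5135, 1.2432, 1.0270).
‖u_2‖ = 1.9521, so e_2 = (0.4984, 0.2631, 0.6369, 0.5261).
r_{13} = e_1·a_3 = -1.3152; r_{23} = e_2·a_3 = 2.0214.
u_3 = a_3 + 1.3152·e_1 − 2.0214·e_2 = (1.1277, -4.0993, -1.5035, 2.8014).
‖u_3‖ = 5.3089, so e_3 = (0.2124, -0.7722, -0.2832, 0.5277).
Qᵀb = (1.6440, 6.4379, -0.9138).
Back-substitute: x_3 = -0.9138/5.3089 = -0.1721.
x_2 = (6.4379 − 2.0214·(-0.1721))/1.9521 = 3.4761.
x_1 = (1.6440 − 1.4796·3.4761 + 1.3152·(-0.1721))/6.0828 = -0.6125.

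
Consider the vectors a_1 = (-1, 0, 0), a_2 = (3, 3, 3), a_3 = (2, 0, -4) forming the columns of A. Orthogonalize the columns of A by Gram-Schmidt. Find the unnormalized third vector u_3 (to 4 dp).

a_1 = (-1, 0, 0); ‖a_1‖ = 1.0000, so e_1 = (-1.0000, 0.0000, 0.0000).
e_1·a_2 = (-1.0000)·3 + 0.0000·3 + 0.0000·3 = -3.0000.
u_2 = a_2 + 3.0000·e_1 = (0.0000, 3.0000, 3.0000).
‖u_2‖ = 4.2426, so e_2 = (0.0000, 0.7071, 0.7071).
e_1·a_3 = (-1.0000)·2 + 0.0000·0 + 0.0000·(-4) = -2.0000; e_2·a_3 = 0.0000·2 + 0.7071·0 + 0.7071·(-4) = -2.8284.
u_3 = a_3 + 2.0000·e_1 + 2.8284·e_2 = (0.0000, 2.0000, -2.0000).

u_3 = (0.0000, 2.0000, -2.0000)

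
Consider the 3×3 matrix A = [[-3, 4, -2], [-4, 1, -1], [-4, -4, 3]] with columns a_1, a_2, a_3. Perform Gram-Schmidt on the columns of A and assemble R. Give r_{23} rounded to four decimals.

a_1 = (-3, -4, -4); ‖a_1‖ = 6.4031, so q_1 = (-0.4685, -0.6247, -0.6247).
q_1·a_2 = (-0.4685)·4 + (-0.6247)·1 + (-0.6247)·(-4) = 0.0000.
u_2 = a_2 + 0.0000·q_1 = (4.0000, 1.0000, -4.0000).
‖u_2‖ = 5.7446, so q_2 = (0.6963, 0.1741, -0.6963).
r_{23} = q_2·a_3 = -3.6556.

r_{23} = -3.6556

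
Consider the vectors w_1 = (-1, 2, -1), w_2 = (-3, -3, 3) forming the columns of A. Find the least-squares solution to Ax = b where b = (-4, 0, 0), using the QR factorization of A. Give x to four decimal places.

w_1 = (-1, 2, -1); ‖w_1‖ = 2.4495, so e_1 = (-0.4082, 0.8165, -0.4082).
e_1·w_2 = (-0.4082)·(-3) + 0.8165·(-3) + (-0.4082)·3 = -2.4495.
u_2 = w_2 + 2.4495·e_1 = (-4.0000, -1.0000, 2.0000).
‖u_2‖ = 4.5826, so e_2 = (-0.8729, -0.2182, 0.4364).
Qᵀb = (1.6330, 3.4915).
Back-substitute: x_2 = 3.4915/4.5826 = 0.7619.
x_1 = (1.6330 + 2.4495·0.7619)/2.4495 = 1.4286.

x = (1.4286, 0.7619)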